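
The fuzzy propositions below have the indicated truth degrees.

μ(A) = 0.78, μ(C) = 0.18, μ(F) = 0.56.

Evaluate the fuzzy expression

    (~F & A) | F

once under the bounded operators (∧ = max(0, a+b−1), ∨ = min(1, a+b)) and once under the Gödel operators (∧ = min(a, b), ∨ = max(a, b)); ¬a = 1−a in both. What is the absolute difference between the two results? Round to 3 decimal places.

Under bounded:
  ~F = 1 − 0.56 = 0.44
  ~F & A = max(0, a+b−1) on (0.44, 0.78) = 0.22
  (~F & A) | F = min(1, a+b) on (0.22, 0.56) = 0.78
  → value = 0.7800
Under Gödel:
  ~F = 1 − 0.56 = 0.44
  ~F & A = min(a, b) on (0.44, 0.78) = 0.44
  (~F & A) | F = max(a, b) on (0.44, 0.56) = 0.56
  → value = 0.5600
|0.7800 − 0.5600| = 0.220

0.220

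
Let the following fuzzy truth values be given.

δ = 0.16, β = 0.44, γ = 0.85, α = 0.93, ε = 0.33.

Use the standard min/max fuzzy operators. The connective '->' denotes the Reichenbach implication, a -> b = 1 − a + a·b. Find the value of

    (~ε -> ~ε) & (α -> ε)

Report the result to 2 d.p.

0.38

~ε = 1 − 0.33 = 0.67
~ε = 1 − 0.33 = 0.67
~ε -> ~ε  [Reichenbach: 1 − a + a·b] with a=0.67, b=0.67 → 0.78
α -> ε  [Reichenbach: 1 − a + a·b] with a=0.93, b=0.33 → 0.38
(~ε -> ~ε) & (α -> ε) = min(a, b) on (0.78, 0.38) = 0.38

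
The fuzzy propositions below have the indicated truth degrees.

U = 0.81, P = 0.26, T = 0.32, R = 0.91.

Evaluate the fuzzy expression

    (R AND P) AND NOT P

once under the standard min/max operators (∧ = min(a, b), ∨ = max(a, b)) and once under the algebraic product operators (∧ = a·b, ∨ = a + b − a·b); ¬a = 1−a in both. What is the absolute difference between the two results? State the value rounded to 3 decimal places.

0.085

Under standard min/max:
  R AND P = min(a, b) on (0.91, 0.26) = 0.26
  NOT P = 1 − 0.26 = 0.74
  (R AND P) AND NOT P = min(a, b) on (0.26, 0.74) = 0.26
  → value = 0.2600
Under algebraic product:
  R AND P = a·b on (0.9100, 0.2600) = 0.2366
  NOT P = 1 − 0.2600 = 0.7400
  (R AND P) AND NOT P = a·b on (0.2366, 0.7400) = 0.1751
  → value = 0.1751
|0.2600 − 0.1751| = 0.085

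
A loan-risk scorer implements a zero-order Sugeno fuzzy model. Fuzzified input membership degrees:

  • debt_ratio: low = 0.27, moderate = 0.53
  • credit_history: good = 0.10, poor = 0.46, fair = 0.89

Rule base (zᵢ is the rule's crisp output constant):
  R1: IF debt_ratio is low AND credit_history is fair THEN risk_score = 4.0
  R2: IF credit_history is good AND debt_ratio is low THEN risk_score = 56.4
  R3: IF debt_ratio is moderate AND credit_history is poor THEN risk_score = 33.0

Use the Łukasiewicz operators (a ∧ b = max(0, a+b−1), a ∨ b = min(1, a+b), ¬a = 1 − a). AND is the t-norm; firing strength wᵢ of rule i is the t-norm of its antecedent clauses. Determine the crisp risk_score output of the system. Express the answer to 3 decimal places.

R1 (z=4.0): low=0.27, fair=0.89; AND[max(0, a+b−1)] → w = 0.16
R2 (z=56.4): good=0.10, low=0.27; AND[max(0, a+b−1)] → w = 0.00
R3 (z=33.0): moderate=0.53, poor=0.46; AND[max(0, a+b−1)] → w = 0.00
Weighted average = (0.16·4.0 + 0.00·56.4 + 0.00·33.0) / (0.16 + 0.00 + 0.00)
  = 0.6400 / 0.1600 = 4.000

4.000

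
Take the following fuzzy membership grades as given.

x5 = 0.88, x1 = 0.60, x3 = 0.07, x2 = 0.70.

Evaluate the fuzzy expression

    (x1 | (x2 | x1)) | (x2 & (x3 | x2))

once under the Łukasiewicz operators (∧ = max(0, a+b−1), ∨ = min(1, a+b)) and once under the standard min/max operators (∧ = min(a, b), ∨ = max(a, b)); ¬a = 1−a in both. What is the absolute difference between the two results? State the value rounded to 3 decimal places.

0.300

Under Łukasiewicz:
  x2 | x1 = min(1, a+b) on (0.70, 0.60) = 1.00
  x1 | (x2 | x1) = min(1, a+b) on (0.60, 1.00) = 1.00
  x3 | x2 = min(1, a+b) on (0.07, 0.70) = 0.77
  x2 & (x3 | x2) = max(0, a+b−1) on (0.70, 0.77) = 0.47
  (x1 | (x2 | x1)) | (x2 & (x3 | x2)) = min(1, a+b) on (1.00, 0.47) = 1.00
  → value = 1.0000
Under standard min/max:
  x2 | x1 = max(a, b) on (0.70, 0.60) = 0.70
  x1 | (x2 | x1) = max(a, b) on (0.60, 0.70) = 0.70
  x3 | x2 = max(a, b) on (0.07, 0.70) = 0.70
  x2 & (x3 | x2) = min(a, b) on (0.70, 0.70) = 0.70
  (x1 | (x2 | x1)) | (x2 & (x3 | x2)) = max(a, b) on (0.70, 0.70) = 0.70
  → value = 0.7000
|1.0000 − 0.7000| = 0.300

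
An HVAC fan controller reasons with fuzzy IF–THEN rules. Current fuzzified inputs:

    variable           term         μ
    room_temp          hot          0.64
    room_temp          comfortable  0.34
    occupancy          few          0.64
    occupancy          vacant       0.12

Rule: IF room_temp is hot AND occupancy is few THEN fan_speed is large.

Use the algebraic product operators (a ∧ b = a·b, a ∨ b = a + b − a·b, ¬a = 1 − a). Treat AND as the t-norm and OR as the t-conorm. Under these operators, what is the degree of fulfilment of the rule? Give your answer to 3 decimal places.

0.410

firing strength: hot=0.64, few=0.64; AND[a·b] → w = 0.4096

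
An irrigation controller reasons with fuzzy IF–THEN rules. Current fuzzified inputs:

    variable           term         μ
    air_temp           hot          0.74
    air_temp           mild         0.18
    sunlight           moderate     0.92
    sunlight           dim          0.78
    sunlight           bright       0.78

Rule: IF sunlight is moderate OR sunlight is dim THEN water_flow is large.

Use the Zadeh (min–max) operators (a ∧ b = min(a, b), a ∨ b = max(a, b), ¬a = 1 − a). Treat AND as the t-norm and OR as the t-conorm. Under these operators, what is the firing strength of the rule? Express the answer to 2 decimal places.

0.92

firing strength: moderate=0.92, dim=0.78; OR[max(a, b)] → w = 0.92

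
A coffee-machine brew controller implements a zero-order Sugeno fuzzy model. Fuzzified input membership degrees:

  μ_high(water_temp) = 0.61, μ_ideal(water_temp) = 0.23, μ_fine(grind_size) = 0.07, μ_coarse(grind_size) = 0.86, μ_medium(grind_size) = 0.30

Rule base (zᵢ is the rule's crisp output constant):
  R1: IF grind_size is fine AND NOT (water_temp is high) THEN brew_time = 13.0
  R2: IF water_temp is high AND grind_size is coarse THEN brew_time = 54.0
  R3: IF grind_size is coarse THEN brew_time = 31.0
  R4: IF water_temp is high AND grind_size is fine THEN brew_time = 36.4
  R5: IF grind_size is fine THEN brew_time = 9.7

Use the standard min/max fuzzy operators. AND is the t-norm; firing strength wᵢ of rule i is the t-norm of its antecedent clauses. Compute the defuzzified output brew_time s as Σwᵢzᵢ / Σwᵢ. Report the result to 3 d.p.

R1 (z=13.0): fine=0.07, ¬high=1−0.61=0.39; AND[min(a, b)] → w = 0.07
R2 (z=54.0): high=0.61, coarse=0.86; AND[min(a, b)] → w = 0.61
R3 (z=31.0): coarse=0.86 → w = 0.86
R4 (z=36.4): high=0.61, fine=0.07; AND[min(a, b)] → w = 0.07
R5 (z=9.7): fine=0.07 → w = 0.07
Weighted average = (0.07·13.0 + 0.61·54.0 + 0.86·31.0 + 0.07·36.4 + 0.07·9.7) / (0.07 + 0.61 + 0.86 + 0.07 + 0.07)
  = 63.7370 / 1.6800 = 37.939

37.939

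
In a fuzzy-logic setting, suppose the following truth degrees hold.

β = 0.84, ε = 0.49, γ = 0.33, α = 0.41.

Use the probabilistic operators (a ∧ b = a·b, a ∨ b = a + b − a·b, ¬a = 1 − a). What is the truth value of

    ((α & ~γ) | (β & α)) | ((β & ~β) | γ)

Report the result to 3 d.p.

0.724

~γ = 1 − 0.3300 = 0.6700
α & ~γ = a·b on (0.4100, 0.6700) = 0.2747
β & α = a·b on (0.8400, 0.4100) = 0.3444
(α & ~γ) | (β & α) = a + b − a·b on (0.2747, 0.3444) = 0.5245
~β = 1 − 0.8400 = 0.1600
β & ~β = a·b on (0.8400, 0.1600) = 0.1344
(β & ~β) | γ = a + b − a·b on (0.1344, 0.3300) = 0.4200
((α & ~γ) | (β & α)) | ((β & ~β) | γ) = a + b − a·b on (0.5245, 0.4200) = 0.7242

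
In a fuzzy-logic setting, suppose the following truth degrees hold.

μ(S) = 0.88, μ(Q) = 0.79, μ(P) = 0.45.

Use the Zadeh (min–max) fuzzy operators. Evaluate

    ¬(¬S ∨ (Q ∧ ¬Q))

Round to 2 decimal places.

0.79

¬S = 1 − 0.88 = 0.12
¬Q = 1 − 0.79 = 0.21
Q ∧ ¬Q = min(a, b) on (0.79, 0.21) = 0.21
¬S ∨ (Q ∧ ¬Q) = max(a, b) on (0.12, 0.21) = 0.21
¬(¬S ∨ (Q ∧ ¬Q)) = 1 − 0.21 = 0.79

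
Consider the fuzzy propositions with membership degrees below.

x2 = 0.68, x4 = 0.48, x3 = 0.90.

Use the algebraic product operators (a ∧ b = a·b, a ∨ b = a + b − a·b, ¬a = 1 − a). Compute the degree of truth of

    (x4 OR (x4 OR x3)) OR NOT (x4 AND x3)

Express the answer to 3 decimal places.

x4 OR x3 = a + b − a·b on (0.4800, 0.9000) = 0.9480
x4 OR (x4 OR x3) = a + b − a·b on (0.4800, 0.9480) = 0.9730
x4 AND x3 = a·b on (0.4800, 0.9000) = 0.4320
NOT (x4 AND x3) = 1 − 0.4320 = 0.5680
(x4 OR (x4 OR x3)) OR NOT (x4 AND x3) = a + b − a·b on (0.9730, 0.5680) = 0.9883

0.988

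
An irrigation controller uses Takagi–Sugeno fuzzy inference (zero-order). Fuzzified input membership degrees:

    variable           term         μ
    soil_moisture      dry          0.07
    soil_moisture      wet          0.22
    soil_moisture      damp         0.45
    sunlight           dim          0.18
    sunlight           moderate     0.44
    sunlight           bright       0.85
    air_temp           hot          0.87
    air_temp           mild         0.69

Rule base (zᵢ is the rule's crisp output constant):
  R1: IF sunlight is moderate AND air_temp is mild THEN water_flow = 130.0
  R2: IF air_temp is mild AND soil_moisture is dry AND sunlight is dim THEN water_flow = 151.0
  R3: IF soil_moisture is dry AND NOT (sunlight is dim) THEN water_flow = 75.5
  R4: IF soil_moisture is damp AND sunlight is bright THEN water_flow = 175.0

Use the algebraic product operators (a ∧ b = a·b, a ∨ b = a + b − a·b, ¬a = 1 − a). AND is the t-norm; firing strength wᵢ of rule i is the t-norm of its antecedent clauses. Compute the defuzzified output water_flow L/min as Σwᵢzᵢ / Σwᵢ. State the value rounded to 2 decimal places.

148.97

R1 (z=130.0): moderate=0.44, mild=0.69; AND[a·b] → w = 0.3036
R2 (z=151.0): mild=0.69, dry=0.07, dim=0.18; AND[a·b] → w = 0.0087
R3 (z=75.5): dry=0.07, ¬dim=1−0.18=0.82; AND[a·b] → w = 0.0574
R4 (z=175.0): damp=0.45, bright=0.85; AND[a·b] → w = 0.3825
Weighted average = (0.3036·130.0 + 0.0087·151.0 + 0.0574·75.5 + 0.3825·175.0) / (0.3036 + 0.0087 + 0.0574 + 0.3825)
  = 112.0520 / 0.7522 = 148.97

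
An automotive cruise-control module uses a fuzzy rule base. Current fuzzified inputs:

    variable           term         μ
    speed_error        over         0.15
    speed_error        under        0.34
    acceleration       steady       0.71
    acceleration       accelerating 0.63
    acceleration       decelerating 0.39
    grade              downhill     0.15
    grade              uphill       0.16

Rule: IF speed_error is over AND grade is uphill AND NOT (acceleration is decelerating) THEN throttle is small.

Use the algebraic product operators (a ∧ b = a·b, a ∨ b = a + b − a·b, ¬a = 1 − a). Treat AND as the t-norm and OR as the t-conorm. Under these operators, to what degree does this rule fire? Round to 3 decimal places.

0.015

firing strength: over=0.15, uphill=0.16, ¬decelerating=1−0.39=0.61; AND[a·b] → w = 0.0146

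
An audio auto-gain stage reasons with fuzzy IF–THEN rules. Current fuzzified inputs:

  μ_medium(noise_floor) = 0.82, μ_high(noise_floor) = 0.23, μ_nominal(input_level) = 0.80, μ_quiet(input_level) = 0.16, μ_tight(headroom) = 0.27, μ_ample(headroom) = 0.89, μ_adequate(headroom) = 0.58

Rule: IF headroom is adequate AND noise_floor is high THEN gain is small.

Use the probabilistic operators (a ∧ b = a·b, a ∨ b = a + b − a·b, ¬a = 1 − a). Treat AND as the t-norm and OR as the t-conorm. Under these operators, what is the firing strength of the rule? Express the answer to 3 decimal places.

0.133

firing strength: adequate=0.58, high=0.23; AND[a·b] → w = 0.1334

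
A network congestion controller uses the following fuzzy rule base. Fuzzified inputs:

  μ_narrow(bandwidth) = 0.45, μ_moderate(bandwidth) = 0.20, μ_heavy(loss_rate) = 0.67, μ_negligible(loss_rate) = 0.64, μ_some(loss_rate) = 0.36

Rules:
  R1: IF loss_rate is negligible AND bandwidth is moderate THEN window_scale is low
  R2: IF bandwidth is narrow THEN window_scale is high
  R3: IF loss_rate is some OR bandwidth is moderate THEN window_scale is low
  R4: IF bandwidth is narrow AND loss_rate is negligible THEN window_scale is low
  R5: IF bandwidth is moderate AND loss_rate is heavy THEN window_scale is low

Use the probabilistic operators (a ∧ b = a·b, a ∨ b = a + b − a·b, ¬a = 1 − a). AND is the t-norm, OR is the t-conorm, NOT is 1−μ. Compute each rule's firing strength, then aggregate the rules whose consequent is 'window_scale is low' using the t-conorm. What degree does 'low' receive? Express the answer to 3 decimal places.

R1: negligible=0.64, moderate=0.20; AND[a·b] → w = 0.1280
R2: narrow=0.45 → w = 0.4500
R3: some=0.36, moderate=0.20; OR[a + b − a·b] → w = 0.4880
R4: narrow=0.45, negligible=0.64; AND[a·b] → w = 0.2880
R5: moderate=0.20, heavy=0.67; AND[a·b] → w = 0.1340
Rules with consequent 'low': {R1, R3, R4, R5} → strengths 0.1280, 0.4880, 0.2880, 0.1340
Aggregate via t-conorm [a + b − a·b]: 0.7247

0.725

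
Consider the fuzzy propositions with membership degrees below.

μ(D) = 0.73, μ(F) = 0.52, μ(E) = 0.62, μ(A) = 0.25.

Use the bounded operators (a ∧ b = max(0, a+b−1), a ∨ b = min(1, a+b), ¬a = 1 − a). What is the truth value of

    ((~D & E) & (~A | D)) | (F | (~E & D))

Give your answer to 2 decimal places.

~D = 1 − 0.73 = 0.27
~D & E = max(0, a+b−1) on (0.27, 0.62) = 0.00
~A = 1 − 0.25 = 0.75
~A | D = min(1, a+b) on (0.75, 0.73) = 1.00
(~D & E) & (~A | D) = max(0, a+b−1) on (0.00, 1.00) = 0.00
~E = 1 − 0.62 = 0.38
~E & D = max(0, a+b−1) on (0.38, 0.73) = 0.11
F | (~E & D) = min(1, a+b) on (0.52, 0.11) = 0.63
((~D & E) & (~A | D)) | (F | (~E & D)) = min(1, a+b) on (0.00, 0.63) = 0.63

0.63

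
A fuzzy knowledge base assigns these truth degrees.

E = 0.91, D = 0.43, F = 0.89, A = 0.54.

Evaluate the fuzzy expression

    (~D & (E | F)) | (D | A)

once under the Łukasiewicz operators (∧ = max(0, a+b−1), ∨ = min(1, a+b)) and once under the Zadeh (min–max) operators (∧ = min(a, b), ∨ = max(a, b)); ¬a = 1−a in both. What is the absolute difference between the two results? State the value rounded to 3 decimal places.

0.430

Under Łukasiewicz:
  ~D = 1 − 0.43 = 0.57
  E | F = min(1, a+b) on (0.91, 0.89) = 1.00
  ~D & (E | F) = max(0, a+b−1) on (0.57, 1.00) = 0.57
  D | A = min(1, a+b) on (0.43, 0.54) = 0.97
  (~D & (E | F)) | (D | A) = min(1, a+b) on (0.57, 0.97) = 1.00
  → value = 1.0000
Under Zadeh (min–max):
  ~D = 1 − 0.43 = 0.57
  E | F = max(a, b) on (0.91, 0.89) = 0.91
  ~D & (E | F) = min(a, b) on (0.57, 0.91) = 0.57
  D | A = max(a, b) on (0.43, 0.54) = 0.54
  (~D & (E | F)) | (D | A) = max(a, b) on (0.57, 0.54) = 0.57
  → value = 0.5700
|1.0000 − 0.5700| = 0.430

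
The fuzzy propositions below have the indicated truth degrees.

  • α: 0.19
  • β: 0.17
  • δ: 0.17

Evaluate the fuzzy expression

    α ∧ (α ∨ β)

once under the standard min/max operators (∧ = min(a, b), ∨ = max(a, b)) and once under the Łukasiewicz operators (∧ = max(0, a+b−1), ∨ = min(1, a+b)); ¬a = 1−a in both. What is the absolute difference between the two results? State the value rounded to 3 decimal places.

Under standard min/max:
  α ∨ β = max(a, b) on (0.19, 0.17) = 0.19
  α ∧ (α ∨ β) = min(a, b) on (0.19, 0.19) = 0.19
  → value = 0.1900
Under Łukasiewicz:
  α ∨ β = min(1, a+b) on (0.19, 0.17) = 0.36
  α ∧ (α ∨ β) = max(0, a+b−1) on (0.19, 0.36) = 0.00
  → value = 0.0000
|0.1900 − 0.0000| = 0.190

0.190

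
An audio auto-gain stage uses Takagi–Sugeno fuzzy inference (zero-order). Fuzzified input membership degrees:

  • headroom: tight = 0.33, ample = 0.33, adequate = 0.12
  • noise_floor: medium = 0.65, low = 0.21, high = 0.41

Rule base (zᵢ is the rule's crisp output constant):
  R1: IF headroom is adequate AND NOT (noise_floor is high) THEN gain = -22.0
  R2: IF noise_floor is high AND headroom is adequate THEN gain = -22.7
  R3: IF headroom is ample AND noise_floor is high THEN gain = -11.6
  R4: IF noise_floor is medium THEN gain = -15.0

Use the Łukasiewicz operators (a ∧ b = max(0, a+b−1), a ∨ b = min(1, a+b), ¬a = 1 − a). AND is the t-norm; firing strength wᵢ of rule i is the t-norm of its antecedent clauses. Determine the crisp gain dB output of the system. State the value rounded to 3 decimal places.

-15.000

R1 (z=-22.0): adequate=0.12, ¬high=1−0.41=0.59; AND[max(0, a+b−1)] → w = 0.00
R2 (z=-22.7): high=0.41, adequate=0.12; AND[max(0, a+b−1)] → w = 0.00
R3 (z=-11.6): ample=0.33, high=0.41; AND[max(0, a+b−1)] → w = 0.00
R4 (z=-15.0): medium=0.65 → w = 0.65
Weighted average = (0.00·-22.0 + 0.00·-22.7 + 0.00·-11.6 + 0.65·-15.0) / (0.00 + 0.00 + 0.00 + 0.65)
  = -9.7500 / 0.6500 = -15.000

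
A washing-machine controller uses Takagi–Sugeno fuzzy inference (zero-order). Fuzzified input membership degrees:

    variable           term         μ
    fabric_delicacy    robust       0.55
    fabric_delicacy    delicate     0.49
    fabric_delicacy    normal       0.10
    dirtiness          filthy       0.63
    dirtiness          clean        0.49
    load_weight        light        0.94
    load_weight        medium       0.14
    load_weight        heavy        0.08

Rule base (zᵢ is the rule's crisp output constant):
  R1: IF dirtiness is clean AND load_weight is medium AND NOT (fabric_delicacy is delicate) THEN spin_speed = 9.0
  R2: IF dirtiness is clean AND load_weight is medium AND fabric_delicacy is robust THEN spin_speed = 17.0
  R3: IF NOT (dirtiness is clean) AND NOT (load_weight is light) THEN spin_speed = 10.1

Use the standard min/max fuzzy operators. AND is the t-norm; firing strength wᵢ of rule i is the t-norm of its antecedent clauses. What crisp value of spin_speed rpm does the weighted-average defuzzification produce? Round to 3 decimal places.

12.488

R1 (z=9.0): clean=0.49, medium=0.14, ¬delicate=1−0.49=0.51; AND[min(a, b)] → w = 0.14
R2 (z=17.0): clean=0.49, medium=0.14, robust=0.55; AND[min(a, b)] → w = 0.14
R3 (z=10.1): ¬clean=1−0.49=0.51, ¬light=1−0.94=0.06; AND[min(a, b)] → w = 0.06
Weighted average = (0.14·9.0 + 0.14·17.0 + 0.06·10.1) / (0.14 + 0.14 + 0.06)
  = 4.2460 / 0.3400 = 12.488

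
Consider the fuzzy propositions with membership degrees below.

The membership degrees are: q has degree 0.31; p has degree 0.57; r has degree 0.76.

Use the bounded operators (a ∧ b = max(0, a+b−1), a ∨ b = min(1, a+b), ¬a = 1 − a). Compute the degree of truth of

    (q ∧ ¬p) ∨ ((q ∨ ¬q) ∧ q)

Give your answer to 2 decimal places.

¬p = 1 − 0.57 = 0.43
q ∧ ¬p = max(0, a+b−1) on (0.31, 0.43) = 0.00
¬q = 1 − 0.31 = 0.69
q ∨ ¬q = min(1, a+b) on (0.31, 0.69) = 1.00
(q ∨ ¬q) ∧ q = max(0, a+b−1) on (1.00, 0.31) = 0.31
(q ∧ ¬p) ∨ ((q ∨ ¬q) ∧ q) = min(1, a+b) on (0.00, 0.31) = 0.31

0.31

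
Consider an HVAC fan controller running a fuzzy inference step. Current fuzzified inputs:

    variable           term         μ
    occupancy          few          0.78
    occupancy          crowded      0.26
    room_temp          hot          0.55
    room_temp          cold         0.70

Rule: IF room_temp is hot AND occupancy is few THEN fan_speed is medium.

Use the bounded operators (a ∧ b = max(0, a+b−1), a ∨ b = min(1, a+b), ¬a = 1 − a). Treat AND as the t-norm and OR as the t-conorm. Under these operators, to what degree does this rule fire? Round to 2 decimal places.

0.33

firing strength: hot=0.55, few=0.78; AND[max(0, a+b−1)] → w = 0.33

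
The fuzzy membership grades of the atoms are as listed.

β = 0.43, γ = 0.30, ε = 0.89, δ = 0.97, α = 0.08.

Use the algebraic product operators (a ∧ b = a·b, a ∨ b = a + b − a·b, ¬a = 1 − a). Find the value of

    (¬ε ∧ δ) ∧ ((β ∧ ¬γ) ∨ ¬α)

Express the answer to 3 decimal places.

0.101

¬ε = 1 − 0.8900 = 0.1100
¬ε ∧ δ = a·b on (0.1100, 0.9700) = 0.1067
¬γ = 1 − 0.3000 = 0.7000
β ∧ ¬γ = a·b on (0.4300, 0.7000) = 0.3010
¬α = 1 − 0.0800 = 0.9200
(β ∧ ¬γ) ∨ ¬α = a + b − a·b on (0.3010, 0.9200) = 0.9441
(¬ε ∧ δ) ∧ ((β ∧ ¬γ) ∨ ¬α) = a·b on (0.1067, 0.9441) = 0.1007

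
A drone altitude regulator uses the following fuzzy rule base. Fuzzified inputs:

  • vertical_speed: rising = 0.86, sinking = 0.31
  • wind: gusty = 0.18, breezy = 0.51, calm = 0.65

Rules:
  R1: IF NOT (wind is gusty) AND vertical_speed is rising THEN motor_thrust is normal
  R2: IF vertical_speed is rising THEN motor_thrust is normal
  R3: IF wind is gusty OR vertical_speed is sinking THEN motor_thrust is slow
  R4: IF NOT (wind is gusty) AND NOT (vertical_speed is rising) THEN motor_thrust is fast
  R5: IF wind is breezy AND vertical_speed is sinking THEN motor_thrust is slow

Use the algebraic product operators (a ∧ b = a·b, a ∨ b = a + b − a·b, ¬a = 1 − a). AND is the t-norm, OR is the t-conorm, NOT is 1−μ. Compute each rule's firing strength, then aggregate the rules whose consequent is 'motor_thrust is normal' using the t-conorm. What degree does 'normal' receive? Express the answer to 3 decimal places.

R1: ¬gusty=1−0.18=0.82, rising=0.86; AND[a·b] → w = 0.7052
R2: rising=0.86 → w = 0.8600
R3: gusty=0.18, sinking=0.31; OR[a + b − a·b] → w = 0.4342
R4: ¬gusty=1−0.18=0.82, ¬rising=1−0.86=0.14; AND[a·b] → w = 0.1148
R5: breezy=0.51, sinking=0.31; AND[a·b] → w = 0.1581
Rules with consequent 'normal': {R1, R2} → strengths 0.7052, 0.8600
Aggregate via t-conorm [a + b − a·b]: 0.9587

0.959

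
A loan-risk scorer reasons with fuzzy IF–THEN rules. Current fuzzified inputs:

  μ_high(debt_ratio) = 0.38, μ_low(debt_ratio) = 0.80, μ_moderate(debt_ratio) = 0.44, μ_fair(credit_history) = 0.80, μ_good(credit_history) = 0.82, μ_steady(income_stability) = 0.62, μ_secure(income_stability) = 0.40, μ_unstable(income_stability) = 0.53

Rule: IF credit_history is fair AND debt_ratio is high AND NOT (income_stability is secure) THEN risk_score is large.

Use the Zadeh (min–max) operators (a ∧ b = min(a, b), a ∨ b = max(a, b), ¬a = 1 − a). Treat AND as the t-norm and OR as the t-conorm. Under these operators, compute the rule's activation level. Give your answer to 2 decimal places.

0.38

firing strength: fair=0.80, high=0.38, ¬secure=1−0.40=0.60; AND[min(a, b)] → w = 0.38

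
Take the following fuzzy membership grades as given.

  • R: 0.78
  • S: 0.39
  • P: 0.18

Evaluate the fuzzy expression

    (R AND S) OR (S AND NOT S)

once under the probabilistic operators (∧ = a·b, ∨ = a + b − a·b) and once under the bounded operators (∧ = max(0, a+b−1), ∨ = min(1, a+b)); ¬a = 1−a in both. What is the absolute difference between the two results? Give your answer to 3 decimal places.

0.300

Under probabilistic:
  R AND S = a·b on (0.7800, 0.3900) = 0.3042
  NOT S = 1 − 0.3900 = 0.6100
  S AND NOT S = a·b on (0.3900, 0.6100) = 0.2379
  (R AND S) OR (S AND NOT S) = a + b − a·b on (0.3042, 0.2379) = 0.4697
  → value = 0.4697
Under bounded:
  R AND S = max(0, a+b−1) on (0.78, 0.39) = 0.17
  NOT S = 1 − 0.39 = 0.61
  S AND NOT S = max(0, a+b−1) on (0.39, 0.61) = 0.00
  (R AND S) OR (S AND NOT S) = min(1, a+b) on (0.17, 0.00) = 0.17
  → value = 0.1700
|0.4697 − 0.1700| = 0.300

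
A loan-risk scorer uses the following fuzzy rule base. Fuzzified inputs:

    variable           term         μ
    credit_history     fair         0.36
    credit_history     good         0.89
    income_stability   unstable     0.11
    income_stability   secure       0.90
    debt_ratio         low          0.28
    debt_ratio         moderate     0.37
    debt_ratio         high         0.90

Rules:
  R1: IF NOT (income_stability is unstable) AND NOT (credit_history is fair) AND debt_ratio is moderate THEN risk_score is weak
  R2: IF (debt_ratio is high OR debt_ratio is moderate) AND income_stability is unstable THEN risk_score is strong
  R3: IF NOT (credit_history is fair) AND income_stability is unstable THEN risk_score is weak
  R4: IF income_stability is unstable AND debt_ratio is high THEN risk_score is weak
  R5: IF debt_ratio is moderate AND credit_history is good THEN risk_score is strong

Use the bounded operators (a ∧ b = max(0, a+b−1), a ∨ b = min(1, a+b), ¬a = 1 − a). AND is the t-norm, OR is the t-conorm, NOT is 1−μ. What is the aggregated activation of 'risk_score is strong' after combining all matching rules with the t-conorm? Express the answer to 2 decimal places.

R1: ¬unstable=1−0.11=0.89, ¬fair=1−0.36=0.64, moderate=0.37; AND[max(0, a+b−1)] → w = 0.00
R2: (high=0.90 OR moderate=0.37) = 1.00; AND[max(0, a+b−1)] with unstable=0.11 → w = 0.11
R3: ¬fair=1−0.36=0.64, unstable=0.11; AND[max(0, a+b−1)] → w = 0.00
R4: unstable=0.11, high=0.90; AND[max(0, a+b−1)] → w = 0.01
R5: moderate=0.37, good=0.89; AND[max(0, a+b−1)] → w = 0.26
Rules with consequent 'strong': {R2, R5} → strengths 0.11, 0.26
Aggregate via t-conorm [min(1, a+b)]: 0.37

0.37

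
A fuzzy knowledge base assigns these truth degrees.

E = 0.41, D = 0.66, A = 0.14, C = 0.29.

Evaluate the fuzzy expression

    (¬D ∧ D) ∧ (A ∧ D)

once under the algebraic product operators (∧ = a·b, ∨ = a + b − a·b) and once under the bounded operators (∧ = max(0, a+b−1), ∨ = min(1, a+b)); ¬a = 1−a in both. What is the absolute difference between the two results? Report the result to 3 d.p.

0.021

Under algebraic product:
  ¬D = 1 − 0.6600 = 0.3400
  ¬D ∧ D = a·b on (0.3400, 0.6600) = 0.2244
  A ∧ D = a·b on (0.1400, 0.6600) = 0.0924
  (¬D ∧ D) ∧ (A ∧ D) = a·b on (0.2244, 0.0924) = 0.0207
  → value = 0.0207
Under bounded:
  ¬D = 1 − 0.66 = 0.34
  ¬D ∧ D = max(0, a+b−1) on (0.34, 0.66) = 0.00
  A ∧ D = max(0, a+b−1) on (0.14, 0.66) = 0.00
  (¬D ∧ D) ∧ (A ∧ D) = max(0, a+b−1) on (0.00, 0.00) = 0.00
  → value = 0.0000
|0.0207 − 0.0000| = 0.021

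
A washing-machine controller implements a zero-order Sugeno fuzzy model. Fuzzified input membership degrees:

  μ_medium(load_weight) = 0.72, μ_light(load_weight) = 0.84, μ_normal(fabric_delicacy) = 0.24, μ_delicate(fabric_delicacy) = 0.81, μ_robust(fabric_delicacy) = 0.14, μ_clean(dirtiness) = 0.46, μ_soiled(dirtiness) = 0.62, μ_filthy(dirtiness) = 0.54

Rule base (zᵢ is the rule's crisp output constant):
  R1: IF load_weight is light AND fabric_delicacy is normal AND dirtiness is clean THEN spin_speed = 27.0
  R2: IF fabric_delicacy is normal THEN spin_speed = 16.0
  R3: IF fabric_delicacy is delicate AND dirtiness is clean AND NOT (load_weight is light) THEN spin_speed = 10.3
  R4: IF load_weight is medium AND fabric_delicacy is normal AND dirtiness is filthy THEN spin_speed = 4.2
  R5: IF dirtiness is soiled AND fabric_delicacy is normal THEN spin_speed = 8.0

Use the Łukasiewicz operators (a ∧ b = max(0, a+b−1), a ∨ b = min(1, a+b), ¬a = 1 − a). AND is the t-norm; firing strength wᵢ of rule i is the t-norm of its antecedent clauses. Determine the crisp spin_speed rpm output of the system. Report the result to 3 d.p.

16.000

R1 (z=27.0): light=0.84, normal=0.24, clean=0.46; AND[max(0, a+b−1)] → w = 0.00
R2 (z=16.0): normal=0.24 → w = 0.24
R3 (z=10.3): delicate=0.81, clean=0.46, ¬light=1−0.84=0.16; AND[max(0, a+b−1)] → w = 0.00
R4 (z=4.2): medium=0.72, normal=0.24, filthy=0.54; AND[max(0, a+b−1)] → w = 0.00
R5 (z=8.0): soiled=0.62, normal=0.24; AND[max(0, a+b−1)] → w = 0.00
Weighted average = (0.00·27.0 + 0.24·16.0 + 0.00·10.3 + 0.00·4.2 + 0.00·8.0) / (0.00 + 0.24 + 0.00 + 0.00 + 0.00)
  = 3.8400 / 0.2400 = 16.000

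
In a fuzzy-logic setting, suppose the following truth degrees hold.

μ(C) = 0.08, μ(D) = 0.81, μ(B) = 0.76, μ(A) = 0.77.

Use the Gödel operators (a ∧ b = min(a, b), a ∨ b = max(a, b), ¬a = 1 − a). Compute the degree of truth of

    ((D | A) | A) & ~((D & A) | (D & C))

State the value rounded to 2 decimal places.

0.23

D | A = max(a, b) on (0.81, 0.77) = 0.81
(D | A) | A = max(a, b) on (0.81, 0.77) = 0.81
D & A = min(a, b) on (0.81, 0.77) = 0.77
D & C = min(a, b) on (0.81, 0.08) = 0.08
(D & A) | (D & C) = max(a, b) on (0.77, 0.08) = 0.77
~((D & A) | (D & C)) = 1 − 0.77 = 0.23
((D | A) | A) & ~((D & A) | (D & C)) = min(a, b) on (0.81, 0.23) = 0.23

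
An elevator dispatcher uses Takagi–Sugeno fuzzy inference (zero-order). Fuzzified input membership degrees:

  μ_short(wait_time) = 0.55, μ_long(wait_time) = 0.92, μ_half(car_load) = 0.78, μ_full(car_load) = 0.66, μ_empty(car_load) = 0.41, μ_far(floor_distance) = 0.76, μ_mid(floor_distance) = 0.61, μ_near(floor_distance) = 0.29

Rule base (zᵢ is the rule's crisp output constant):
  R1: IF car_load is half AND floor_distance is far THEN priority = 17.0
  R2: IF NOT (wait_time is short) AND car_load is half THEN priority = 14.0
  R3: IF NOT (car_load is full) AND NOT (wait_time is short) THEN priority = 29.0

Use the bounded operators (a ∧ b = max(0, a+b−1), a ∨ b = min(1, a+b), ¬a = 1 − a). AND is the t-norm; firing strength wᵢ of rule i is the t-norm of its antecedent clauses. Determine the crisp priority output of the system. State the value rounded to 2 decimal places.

R1 (z=17.0): half=0.78, far=0.76; AND[max(0, a+b−1)] → w = 0.54
R2 (z=14.0): ¬short=1−0.55=0.45, half=0.78; AND[max(0, a+b−1)] → w = 0.23
R3 (z=29.0): ¬full=1−0.66=0.34, ¬short=1−0.55=0.45; AND[max(0, a+b−1)] → w = 0.00
Weighted average = (0.54·17.0 + 0.23·14.0 + 0.00·29.0) / (0.54 + 0.23 + 0.00)
  = 12.4000 / 0.7700 = 16.10

16.10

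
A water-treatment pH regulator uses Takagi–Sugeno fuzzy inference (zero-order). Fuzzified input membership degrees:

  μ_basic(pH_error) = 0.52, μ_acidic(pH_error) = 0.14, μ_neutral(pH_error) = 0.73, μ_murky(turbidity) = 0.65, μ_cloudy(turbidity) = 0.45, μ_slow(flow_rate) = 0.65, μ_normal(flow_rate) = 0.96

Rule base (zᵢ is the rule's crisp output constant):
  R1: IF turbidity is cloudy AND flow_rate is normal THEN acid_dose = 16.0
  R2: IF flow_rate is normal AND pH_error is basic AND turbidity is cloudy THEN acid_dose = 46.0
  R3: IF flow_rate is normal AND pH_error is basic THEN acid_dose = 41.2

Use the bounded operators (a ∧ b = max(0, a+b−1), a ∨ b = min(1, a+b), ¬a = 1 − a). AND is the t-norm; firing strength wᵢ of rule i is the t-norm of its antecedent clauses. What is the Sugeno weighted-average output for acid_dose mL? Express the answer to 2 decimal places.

29.59

R1 (z=16.0): cloudy=0.45, normal=0.96; AND[max(0, a+b−1)] → w = 0.41
R2 (z=46.0): normal=0.96, basic=0.52, cloudy=0.45; AND[max(0, a+b−1)] → w = 0.00
R3 (z=41.2): normal=0.96, basic=0.52; AND[max(0, a+b−1)] → w = 0.48
Weighted average = (0.41·16.0 + 0.00·46.0 + 0.48·41.2) / (0.41 + 0.00 + 0.48)
  = 26.3360 / 0.8900 = 29.59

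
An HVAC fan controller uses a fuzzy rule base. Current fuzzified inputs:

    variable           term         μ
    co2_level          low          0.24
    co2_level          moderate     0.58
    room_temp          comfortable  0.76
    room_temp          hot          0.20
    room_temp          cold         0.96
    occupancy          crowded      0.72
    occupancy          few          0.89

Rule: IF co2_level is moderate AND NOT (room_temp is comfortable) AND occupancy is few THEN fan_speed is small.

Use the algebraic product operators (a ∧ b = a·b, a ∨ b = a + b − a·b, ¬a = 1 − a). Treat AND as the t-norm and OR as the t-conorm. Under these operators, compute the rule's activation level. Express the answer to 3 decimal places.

firing strength: moderate=0.58, ¬comfortable=1−0.76=0.24, few=0.89; AND[a·b] → w = 0.1239

0.124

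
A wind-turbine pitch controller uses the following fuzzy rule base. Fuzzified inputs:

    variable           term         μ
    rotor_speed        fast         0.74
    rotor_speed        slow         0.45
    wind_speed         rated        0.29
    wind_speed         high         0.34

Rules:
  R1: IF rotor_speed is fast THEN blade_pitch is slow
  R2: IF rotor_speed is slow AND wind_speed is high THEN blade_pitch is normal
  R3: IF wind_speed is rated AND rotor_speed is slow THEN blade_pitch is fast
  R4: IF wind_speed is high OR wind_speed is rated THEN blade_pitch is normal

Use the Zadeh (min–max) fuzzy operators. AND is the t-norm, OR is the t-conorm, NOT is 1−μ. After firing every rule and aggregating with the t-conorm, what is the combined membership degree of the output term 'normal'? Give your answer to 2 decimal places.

R1: fast=0.74 → w = 0.74
R2: slow=0.45, high=0.34; AND[min(a, b)] → w = 0.34
R3: rated=0.29, slow=0.45; AND[min(a, b)] → w = 0.29
R4: high=0.34, rated=0.29; OR[max(a, b)] → w = 0.34
Rules with consequent 'normal': {R2, R4} → strengths 0.34, 0.34
Aggregate via t-conorm [max(a, b)]: 0.34

0.34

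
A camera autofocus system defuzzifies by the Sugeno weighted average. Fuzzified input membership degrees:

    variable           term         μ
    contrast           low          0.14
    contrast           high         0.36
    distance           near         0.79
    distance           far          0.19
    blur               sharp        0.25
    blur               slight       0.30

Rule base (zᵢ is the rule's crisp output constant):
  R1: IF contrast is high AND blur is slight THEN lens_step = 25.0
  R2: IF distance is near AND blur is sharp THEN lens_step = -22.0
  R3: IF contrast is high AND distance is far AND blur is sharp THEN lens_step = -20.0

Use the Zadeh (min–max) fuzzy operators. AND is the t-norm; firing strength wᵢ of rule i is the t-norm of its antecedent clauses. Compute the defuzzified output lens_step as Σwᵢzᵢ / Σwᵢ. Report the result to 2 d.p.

-2.43

R1 (z=25.0): high=0.36, slight=0.30; AND[min(a, b)] → w = 0.30
R2 (z=-22.0): near=0.79, sharp=0.25; AND[min(a, b)] → w = 0.25
R3 (z=-20.0): high=0.36, far=0.19, sharp=0.25; AND[min(a, b)] → w = 0.19
Weighted average = (0.30·25.0 + 0.25·-22.0 + 0.19·-20.0) / (0.30 + 0.25 + 0.19)
  = -1.8000 / 0.7400 = -2.43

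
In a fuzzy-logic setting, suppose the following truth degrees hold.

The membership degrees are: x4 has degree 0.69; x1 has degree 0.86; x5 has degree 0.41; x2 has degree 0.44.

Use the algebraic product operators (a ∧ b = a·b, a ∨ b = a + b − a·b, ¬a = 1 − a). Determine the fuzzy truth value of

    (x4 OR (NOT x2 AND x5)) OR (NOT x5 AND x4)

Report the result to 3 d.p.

0.858

NOT x2 = 1 − 0.4400 = 0.5600
NOT x2 AND x5 = a·b on (0.5600, 0.4100) = 0.2296
x4 OR (NOT x2 AND x5) = a + b − a·b on (0.6900, 0.2296) = 0.7612
NOT x5 = 1 − 0.4100 = 0.5900
NOT x5 AND x4 = a·b on (0.5900, 0.6900) = 0.4071
(x4 OR (NOT x2 AND x5)) OR (NOT x5 AND x4) = a + b − a·b on (0.7612, 0.4071) = 0.8584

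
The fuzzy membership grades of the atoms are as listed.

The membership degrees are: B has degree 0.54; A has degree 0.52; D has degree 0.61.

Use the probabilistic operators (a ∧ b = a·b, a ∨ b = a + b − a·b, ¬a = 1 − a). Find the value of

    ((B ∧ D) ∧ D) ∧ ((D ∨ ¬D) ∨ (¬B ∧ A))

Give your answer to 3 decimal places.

B ∧ D = a·b on (0.5400, 0.6100) = 0.3294
(B ∧ D) ∧ D = a·b on (0.3294, 0.6100) = 0.2009
¬D = 1 − 0.6100 = 0.3900
D ∨ ¬D = a + b − a·b on (0.6100, 0.3900) = 0.7621
¬B = 1 − 0.5400 = 0.4600
¬B ∧ A = a·b on (0.4600, 0.5200) = 0.2392
(D ∨ ¬D) ∨ (¬B ∧ A) = a + b − a·b on (0.7621, 0.2392) = 0.8190
((B ∧ D) ∧ D) ∧ ((D ∨ ¬D) ∨ (¬B ∧ A)) = a·b on (0.2009, 0.8190) = 0.1646

0.165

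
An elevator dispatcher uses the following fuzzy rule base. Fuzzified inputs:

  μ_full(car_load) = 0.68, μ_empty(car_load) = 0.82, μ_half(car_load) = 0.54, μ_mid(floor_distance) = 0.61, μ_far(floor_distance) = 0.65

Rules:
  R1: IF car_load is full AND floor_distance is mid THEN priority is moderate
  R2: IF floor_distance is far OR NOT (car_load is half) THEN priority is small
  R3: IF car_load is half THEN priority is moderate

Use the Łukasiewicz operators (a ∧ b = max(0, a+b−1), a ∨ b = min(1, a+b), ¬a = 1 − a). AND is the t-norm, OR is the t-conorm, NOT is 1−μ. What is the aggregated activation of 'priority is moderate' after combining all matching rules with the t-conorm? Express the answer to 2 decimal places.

R1: full=0.68, mid=0.61; AND[max(0, a+b−1)] → w = 0.29
R2: far=0.65, ¬half=1−0.54=0.46; OR[min(1, a+b)] → w = 1.00
R3: half=0.54 → w = 0.54
Rules with consequent 'moderate': {R1, R3} → strengths 0.29, 0.54
Aggregate via t-conorm [min(1, a+b)]: 0.83

0.83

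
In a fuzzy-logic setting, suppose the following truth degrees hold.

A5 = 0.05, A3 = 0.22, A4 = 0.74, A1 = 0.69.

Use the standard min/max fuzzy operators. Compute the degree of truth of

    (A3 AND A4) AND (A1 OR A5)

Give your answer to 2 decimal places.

A3 AND A4 = min(a, b) on (0.22, 0.74) = 0.22
A1 OR A5 = max(a, b) on (0.69, 0.05) = 0.69
(A3 AND A4) AND (A1 OR A5) = min(a, b) on (0.22, 0.69) = 0.22

0.22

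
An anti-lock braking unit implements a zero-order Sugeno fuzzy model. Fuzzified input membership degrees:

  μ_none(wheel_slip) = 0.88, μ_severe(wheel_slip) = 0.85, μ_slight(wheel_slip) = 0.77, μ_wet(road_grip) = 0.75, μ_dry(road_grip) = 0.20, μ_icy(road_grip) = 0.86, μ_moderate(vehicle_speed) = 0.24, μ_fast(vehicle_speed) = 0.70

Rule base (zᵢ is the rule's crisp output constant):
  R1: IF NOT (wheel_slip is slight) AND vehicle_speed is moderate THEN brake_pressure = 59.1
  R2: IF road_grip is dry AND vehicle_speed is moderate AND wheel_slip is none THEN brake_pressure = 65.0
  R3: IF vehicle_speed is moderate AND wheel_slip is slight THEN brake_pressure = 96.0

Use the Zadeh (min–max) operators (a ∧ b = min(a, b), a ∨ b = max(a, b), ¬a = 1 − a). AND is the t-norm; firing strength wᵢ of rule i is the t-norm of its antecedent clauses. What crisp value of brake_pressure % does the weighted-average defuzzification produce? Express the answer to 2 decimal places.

74.08

R1 (z=59.1): ¬slight=1−0.77=0.23, moderate=0.24; AND[min(a, b)] → w = 0.23
R2 (z=65.0): dry=0.20, moderate=0.24, none=0.88; AND[min(a, b)] → w = 0.20
R3 (z=96.0): moderate=0.24, slight=0.77; AND[min(a, b)] → w = 0.24
Weighted average = (0.23·59.1 + 0.20·65.0 + 0.24·96.0) / (0.23 + 0.20 + 0.24)
  = 49.6330 / 0.6700 = 74.08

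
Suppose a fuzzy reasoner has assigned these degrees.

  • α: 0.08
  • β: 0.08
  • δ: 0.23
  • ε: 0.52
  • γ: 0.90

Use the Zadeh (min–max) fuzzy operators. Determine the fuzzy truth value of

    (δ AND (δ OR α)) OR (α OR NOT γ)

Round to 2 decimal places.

δ OR α = max(a, b) on (0.23, 0.08) = 0.23
δ AND (δ OR α) = min(a, b) on (0.23, 0.23) = 0.23
NOT γ = 1 − 0.90 = 0.10
α OR NOT γ = max(a, b) on (0.08, 0.10) = 0.10
(δ AND (δ OR α)) OR (α OR NOT γ) = max(a, b) on (0.23, 0.10) = 0.23

0.23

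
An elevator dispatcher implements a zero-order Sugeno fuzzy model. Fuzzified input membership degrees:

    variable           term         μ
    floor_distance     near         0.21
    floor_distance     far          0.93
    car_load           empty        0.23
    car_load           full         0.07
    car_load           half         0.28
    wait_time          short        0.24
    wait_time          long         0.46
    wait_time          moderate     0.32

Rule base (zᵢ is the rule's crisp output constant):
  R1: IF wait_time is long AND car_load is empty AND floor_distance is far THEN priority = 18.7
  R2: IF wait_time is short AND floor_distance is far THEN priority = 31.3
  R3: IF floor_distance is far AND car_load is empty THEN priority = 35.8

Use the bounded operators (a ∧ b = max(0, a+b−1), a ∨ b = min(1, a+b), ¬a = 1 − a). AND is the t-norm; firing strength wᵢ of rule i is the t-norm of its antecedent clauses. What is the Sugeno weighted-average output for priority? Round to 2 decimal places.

33.48

R1 (z=18.7): long=0.46, empty=0.23, far=0.93; AND[max(0, a+b−1)] → w = 0.00
R2 (z=31.3): short=0.24, far=0.93; AND[max(0, a+b−1)] → w = 0.17
R3 (z=35.8): far=0.93, empty=0.23; AND[max(0, a+b−1)] → w = 0.16
Weighted average = (0.00·18.7 + 0.17·31.3 + 0.16·35.8) / (0.00 + 0.17 + 0.16)
  = 11.0490 / 0.3300 = 33.48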